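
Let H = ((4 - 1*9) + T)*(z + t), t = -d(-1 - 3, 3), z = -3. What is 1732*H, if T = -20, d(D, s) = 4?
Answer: 303100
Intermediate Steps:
t = -4 (t = -1*4 = -4)
H = 175 (H = ((4 - 1*9) - 20)*(-3 - 4) = ((4 - 9) - 20)*(-7) = (-5 - 20)*(-7) = -25*(-7) = 175)
1732*H = 1732*175 = 303100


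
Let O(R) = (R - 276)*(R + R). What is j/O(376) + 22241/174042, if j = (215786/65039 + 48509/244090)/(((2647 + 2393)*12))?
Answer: 2703468622878284646163/21155392438117217280000 ≈ 0.12779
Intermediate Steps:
O(R) = 2*R*(-276 + R) (O(R) = (-276 + R)*(2*R) = 2*R*(-276 + R))
j = 18608727197/320047449321600 (j = (215786*(1/65039) + 48509*(1/244090))/((5040*12)) = (215786/65039 + 48509/244090)/60480 = (55826181591/15875369510)*(1/60480) = 18608727197/320047449321600 ≈ 5.8144e-5)
j/O(376) + 22241/174042 = 18608727197/(320047449321600*((2*376*(-276 + 376)))) + 22241/174042 = 18608727197/(320047449321600*((2*376*100))) + 22241*(1/174042) = (18608727197/320047449321600)/75200 + 22241/174042 = (18608727197/320047449321600)*(1/75200) + 22241/174042 = 18608727197/24067568188984320000 + 22241/174042 = 2703468622878284646163/21155392438117217280000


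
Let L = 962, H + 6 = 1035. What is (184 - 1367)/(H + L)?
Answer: -1183/1991 ≈ -0.59417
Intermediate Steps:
H = 1029 (H = -6 + 1035 = 1029)
(184 - 1367)/(H + L) = (184 - 1367)/(1029 + 962) = -1183/1991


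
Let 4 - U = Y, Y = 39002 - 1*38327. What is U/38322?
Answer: -671/38322 ≈ -0.017510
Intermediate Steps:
Y = 675 (Y = 39002 - 38327 = 675)
U = -671 (U = 4 - 1*675 = 4 - 675 = -671)
U/38322 = -671/38322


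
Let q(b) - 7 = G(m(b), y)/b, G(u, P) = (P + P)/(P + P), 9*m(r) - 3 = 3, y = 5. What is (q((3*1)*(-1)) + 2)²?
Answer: 676/9 ≈ 75.111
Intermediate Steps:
m(r) = ⅔ (m(r) = ⅓ + (⅑)*3 = ⅓ + ⅓ = ⅔)
G(u, P) = 1 (G(u, P) = (2*P)/((2*P)) = (2*P)*(1/(2*P)) = 1)
q(b) = 7 + 1/b
(q((3*1)*(-1)) + 2)² = ((7 + 1/((3*1)*(-1))) + 2)² = ((7 + 1/(3*(-1))) + 2)² = ((7 + 1/(-3)) + 2)² = ((7 - ⅓) + 2)² = (20/3 + 2)² = (26/3)² = 676/9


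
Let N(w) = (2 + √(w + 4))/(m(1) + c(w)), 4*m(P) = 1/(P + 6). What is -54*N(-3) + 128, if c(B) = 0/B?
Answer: -4408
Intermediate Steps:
m(P) = 1/(4*(6 + P)) (m(P) = 1/(4*(P + 6)) = 1/(4*(6 + P)))
c(B) = 0
N(w) = 56 + 28*√(4 + w) (N(w) = (2 + √(w + 4))/(1/(4*(6 + 1)) + 0) = (2 + √(4 + w))/((¼)/7 + 0) = (2 + √(4 + w))/((¼)*(⅐) + 0) = (2 + √(4 + w))/(1/28 + 0) = (2 + √(4 + w))/(1/28) = (2 + √(4 + w))*28 = 56 + 28*√(4 + w))
-54*N(-3) + 128 = -54*(56 + 28*√(4 - 3)) + 128 = -54*(56 + 28*√1) + 128 = -54*(56 + 28*1) + 128 = -54*(56 + 28) + 128 = -54*84 + 128 = -4536 + 128 = -4408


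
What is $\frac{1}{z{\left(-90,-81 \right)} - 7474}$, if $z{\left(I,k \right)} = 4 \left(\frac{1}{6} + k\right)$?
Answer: $- \frac{3}{23392} \approx -0.00012825$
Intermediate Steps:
$z{\left(I,k \right)} = \frac{2}{3} + 4 k$ ($z{\left(I,k \right)} = 4 \left(\frac{1}{6} + k\right) = \frac{2}{3} + 4 k$)
$\frac{1}{z{\left(-90,-81 \right)} - 7474} = \frac{1}{\left(\frac{2}{3} + 4 \left(-81\right)\right) - 7474} = \frac{1}{\left(\frac{2}{3} - 324\right) - 7474} = \frac{1}{- \frac{970}{3} - 7474} = \frac{1}{- \frac{23392}{3}} = - \frac{3}{23392}$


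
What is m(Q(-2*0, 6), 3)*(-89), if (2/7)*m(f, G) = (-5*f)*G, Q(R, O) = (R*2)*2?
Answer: 0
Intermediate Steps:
Q(R, O) = 4*R (Q(R, O) = (2*R)*2 = 4*R)
m(f, G) = -35*G*f/2 (m(f, G) = 7*((-5*f)*G)/2 = 7*(-5*G*f)/2 = -35*G*f/2)
m(Q(-2*0, 6), 3)*(-89) = -35/2*3*4*(-2*0)*(-89) = -35/2*3*4*0*(-89) = -35/2*3*0*(-89) = 0*(-89) = 0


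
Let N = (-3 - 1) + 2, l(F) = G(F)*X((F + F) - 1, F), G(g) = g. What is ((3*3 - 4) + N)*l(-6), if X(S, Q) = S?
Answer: 234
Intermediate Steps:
l(F) = F*(-1 + 2*F) (l(F) = F*((F + F) - 1) = F*(2*F - 1) = F*(-1 + 2*F))
N = -2 (N = -4 + 2 = -2)
((3*3 - 4) + N)*l(-6) = ((3*3 - 4) - 2)*(-6*(-1 + 2*(-6))) = ((9 - 4) - 2)*(-6*(-1 - 12)) = (5 - 2)*(-6*(-13)) = 3*78 = 234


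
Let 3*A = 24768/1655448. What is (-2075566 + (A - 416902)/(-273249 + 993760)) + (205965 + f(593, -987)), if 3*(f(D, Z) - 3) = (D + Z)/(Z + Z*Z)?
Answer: -725332281795001114721/387961506837513 ≈ -1.8696e+6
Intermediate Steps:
A = 344/68977 (A = (24768/1655448)/3 = (24768*(1/1655448))/3 = (⅓)*(1032/68977) = 344/68977 ≈ 0.0049872)
f(D, Z) = 3 + (D + Z)/(3*(Z + Z²)) (f(D, Z) = 3 + ((D + Z)/(Z + Z*Z))/3 = 3 + ((D + Z)/(Z + Z²))/3 = 3 + (D + Z)/(3*(Z + Z²)))
(-2075566 + (A - 416902)/(-273249 + 993760)) + (205965 + f(593, -987)) = (-2075566 + (344/68977 - 416902)/(-273249 + 993760)) + (205965 + (⅓)*(593 + 9*(-987)² + 10*(-987))/(-987*(1 - 987))) = (-2075566 - 28756648910/68977/720511) + (205965 + (⅓)*(-1/987)*(593 + 9*974169 - 9870)/(-986)) = (-2075566 - 28756648910/68977*1/720511) + (205965 + (⅓)*(-1/987)*(-1/986)*(593 + 8767521 - 9870)) = (-2075566 - 2614240810/4518062477) + (205965 + (⅓)*(-1/987)*(-1/986)*8758244) = -9377539477377792/4518062477 + (205965 + 4379122/1459773) = -9377539477377792/4518062477 + 300666525067/1459773 = -725332281795001114721/387961506837513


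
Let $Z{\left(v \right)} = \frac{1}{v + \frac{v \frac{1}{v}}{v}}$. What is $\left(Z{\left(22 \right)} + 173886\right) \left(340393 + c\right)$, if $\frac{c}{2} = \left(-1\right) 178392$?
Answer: $- \frac{1382330592212}{485} \approx -2.8502 \cdot 10^{9}$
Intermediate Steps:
$Z{\left(v \right)} = \frac{1}{v + \frac{1}{v}}$ ($Z{\left(v \right)} = \frac{1}{v + 1 \frac{1}{v}} = \frac{1}{v + \frac{1}{v}}$)
$c = -356784$ ($c = 2 \left(\left(-1\right) 178392\right) = 2 \left(-178392\right) = -356784$)
$\left(Z{\left(22 \right)} + 173886\right) \left(340393 + c\right) = \left(\frac{22}{1 + 22^{2}} + 173886\right) \left(340393 - 356784\right) = \left(\frac{22}{1 + 484} + 173886\right) \left(-16391\right) = \left(\frac{22}{485} + 173886\right) \left(-16391\right) = \frac{84334732}{485} \left(-16391\right) = - \frac{1382330592212}{485}$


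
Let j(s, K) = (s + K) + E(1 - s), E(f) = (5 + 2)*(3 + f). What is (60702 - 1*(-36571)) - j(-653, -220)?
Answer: 93547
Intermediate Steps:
E(f) = 21 + 7*f (E(f) = 7*(3 + f) = 21 + 7*f)
j(s, K) = 28 + K - 6*s (j(s, K) = (s + K) + (21 + 7*(1 - s)) = (K + s) + (21 + (7 - 7*s)) = (K + s) + (28 - 7*s) = 28 + K - 6*s)
(60702 - 1*(-36571)) - j(-653, -220) = (60702 - 1*(-36571)) - (28 - 220 - 6*(-653)) = (60702 + 36571) - (28 - 220 + 3918) = 97273 - 1*3726 = 97273 - 3726 = 93547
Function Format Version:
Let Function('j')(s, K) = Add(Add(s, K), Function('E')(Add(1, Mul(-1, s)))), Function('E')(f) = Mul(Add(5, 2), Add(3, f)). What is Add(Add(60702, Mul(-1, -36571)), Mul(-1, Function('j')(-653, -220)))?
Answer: 93547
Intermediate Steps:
Function('E')(f) = Add(21, Mul(7, f)) (Function('E')(f) = Mul(7, Add(3, f)) = Add(21, Mul(7, f)))
Function('j')(s, K) = Add(28, K, Mul(-6, s)) (Function('j')(s, K) = Add(Add(s, K), Add(21, Mul(7, Add(1, Mul(-1, s))))) = Add(Add(K, s), Add(21, Add(7, Mul(-7, s)))) = Add(Add(K, s), Add(28, Mul(-7, s))) = Add(28, K, Mul(-6, s)))
Add(Add(60702, Mul(-1, -36571)), Mul(-1, Function('j')(-653, -220))) = Add(Add(60702, Mul(-1, -36571)), Mul(-1, Add(28, -220, Mul(-6, -653)))) = Add(Add(60702, 36571), Mul(-1, Add(28, -220, 3918))) = Add(97273, Mul(-1, 3726)) = Add(97273, -3726) = 93547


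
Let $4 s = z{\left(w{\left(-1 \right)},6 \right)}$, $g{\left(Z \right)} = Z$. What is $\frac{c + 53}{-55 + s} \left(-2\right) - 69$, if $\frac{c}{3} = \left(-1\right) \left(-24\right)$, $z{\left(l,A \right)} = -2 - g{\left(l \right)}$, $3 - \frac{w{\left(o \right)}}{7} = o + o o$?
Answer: $- \frac{15767}{243} \approx -64.885$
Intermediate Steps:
$w{\left(o \right)} = 21 - 7 o - 7 o^{2}$ ($w{\left(o \right)} = 21 - 7 \left(o + o o\right) = 21 - 7 \left(o + o^{2}\right) = 21 - \left(7 o + 7 o^{2}\right) = 21 - 7 o - 7 o^{2}$)
$z{\left(l,A \right)} = -2 - l$
$c = 72$ ($c = 3 \left(\left(-1\right) \left(-24\right)\right) = 3 \cdot 24 = 72$)
$s = - \frac{23}{4}$ ($s = \frac{-2 - \left(21 - -7 - 7 \left(-1\right)^{2}\right)}{4} = \frac{-2 - \left(21 + 7 - 7\right)}{4} = \frac{-2 - 21}{4} = \frac{1}{4} \left(-23\right) = - \frac{23}{4} \approx -5.75$)
$\frac{c + 53}{-55 + s} \left(-2\right) - 69 = \frac{72 + 53}{-55 - \frac{23}{4}} \left(-2\right) - 69 = \frac{125}{- \frac{243}{4}} \left(-2\right) - 69 = 125 \left(- \frac{4}{243}\right) \left(-2\right) - 69 = \left(- \frac{500}{243}\right) \left(-2\right) - 69 = \frac{1000}{243} - 69 = - \frac{15767}{243}$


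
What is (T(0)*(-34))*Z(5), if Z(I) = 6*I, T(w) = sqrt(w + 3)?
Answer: -1020*sqrt(3) ≈ -1766.7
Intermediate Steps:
T(w) = sqrt(3 + w)
(T(0)*(-34))*Z(5) = (sqrt(3 + 0)*(-34))*(6*5) = (sqrt(3)*(-34))*30 = -34*sqrt(3)*30 = -1020*sqrt(3)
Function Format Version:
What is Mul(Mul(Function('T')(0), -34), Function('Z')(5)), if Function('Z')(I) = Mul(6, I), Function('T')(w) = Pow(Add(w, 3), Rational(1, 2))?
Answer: Mul(-1020, Pow(3, Rational(1, 2))) ≈ -1766.7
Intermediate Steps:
Function('T')(w) = Pow(Add(3, w), Rational(1, 2))
Mul(Mul(Function('T')(0), -34), Function('Z')(5)) = Mul(Mul(Pow(Add(3, 0), Rational(1, 2)), -34), Mul(6, 5)) = Mul(Mul(Pow(3, Rational(1, 2)), -34), 30) = Mul(Mul(-34, Pow(3, Rational(1, 2))), 30) = Mul(-1020, Pow(3, Rational(1, 2)))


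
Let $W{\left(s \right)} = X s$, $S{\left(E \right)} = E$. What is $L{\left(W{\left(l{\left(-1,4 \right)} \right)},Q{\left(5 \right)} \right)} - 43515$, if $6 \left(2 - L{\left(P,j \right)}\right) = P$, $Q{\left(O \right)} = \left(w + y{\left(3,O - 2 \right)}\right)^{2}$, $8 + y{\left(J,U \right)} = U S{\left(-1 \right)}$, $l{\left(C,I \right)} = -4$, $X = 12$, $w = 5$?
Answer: $-43505$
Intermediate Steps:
$W{\left(s \right)} = 12 s$
$y{\left(J,U \right)} = -8 - U$ ($y{\left(J,U \right)} = -8 + U \left(-1\right) = -8 - U$)
$Q{\left(O \right)} = \left(-1 - O\right)^{2}$ ($Q{\left(O \right)} = \left(5 - \left(8 - 2 + O\right)\right)^{2} = \left(5 - \left(6 + O\right)\right)^{2} = \left(-1 - O\right)^{2}$)
$L{\left(P,j \right)} = 2 - \frac{P}{6}$
$L{\left(W{\left(l{\left(-1,4 \right)} \right)},Q{\left(5 \right)} \right)} - 43515 = \left(2 - \frac{12 \left(-4\right)}{6}\right) - 43515 = \left(2 - -8\right) - 43515 = \left(2 + 8\right) - 43515 = 10 - 43515 = -43505$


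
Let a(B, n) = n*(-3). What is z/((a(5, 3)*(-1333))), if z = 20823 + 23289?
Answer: 14704/3999 ≈ 3.6769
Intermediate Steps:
a(B, n) = -3*n
z = 44112
z/((a(5, 3)*(-1333))) = 44112/((-3*3*(-1333))) = 44112/((-9*(-1333))) = 44112/11997 = 44112*(1/11997) = 14704/3999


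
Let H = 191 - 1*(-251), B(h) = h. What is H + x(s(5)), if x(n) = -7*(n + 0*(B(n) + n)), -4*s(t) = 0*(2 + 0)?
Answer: 442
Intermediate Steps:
s(t) = 0 (s(t) = -0*(2 + 0) = -0*2 = -¼*0 = 0)
H = 442 (H = 191 + 251 = 442)
x(n) = -7*n (x(n) = -7*(n + 0*(n + n)) = -7*(n + 0*(2*n)) = -7*(n + 0) = -7*n)
H + x(s(5)) = 442 - 7*0 = 442 + 0 = 442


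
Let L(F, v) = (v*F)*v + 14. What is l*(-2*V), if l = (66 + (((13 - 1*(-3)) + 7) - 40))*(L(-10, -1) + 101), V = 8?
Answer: -82320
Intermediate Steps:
L(F, v) = 14 + F*v**2 (L(F, v) = (F*v)*v + 14 = F*v**2 + 14 = 14 + F*v**2)
l = 5145 (l = (66 + (((13 - 1*(-3)) + 7) - 40))*((14 - 10*(-1)**2) + 101) = (66 + (((13 + 3) + 7) - 40))*((14 - 10*1) + 101) = (66 + ((16 + 7) - 40))*((14 - 10) + 101) = (66 + (23 - 40))*(4 + 101) = (66 - 17)*105 = 49*105 = 5145)
l*(-2*V) = 5145*(-2*8) = 5145*(-16) = -82320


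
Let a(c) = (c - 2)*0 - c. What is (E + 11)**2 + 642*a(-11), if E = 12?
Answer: 7591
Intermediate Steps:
a(c) = -c (a(c) = (-2 + c)*0 - c = 0 - c = -c)
(E + 11)**2 + 642*a(-11) = (12 + 11)**2 + 642*(-1*(-11)) = 23**2 + 642*11 = 529 + 7062 = 7591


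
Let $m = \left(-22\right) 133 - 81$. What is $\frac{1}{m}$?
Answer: $- \frac{1}{3007} \approx -0.00033256$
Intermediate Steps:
$m = -3007$ ($m = -2926 - 81 = -3007$)
$\frac{1}{m} = \frac{1}{-3007} = - \frac{1}{3007}$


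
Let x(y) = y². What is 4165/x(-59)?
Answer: 4165/3481 ≈ 1.1965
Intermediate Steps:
4165/x(-59) = 4165/((-59)²) = 4165/3481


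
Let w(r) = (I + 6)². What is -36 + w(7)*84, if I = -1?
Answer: 2064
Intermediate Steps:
w(r) = 25 (w(r) = (-1 + 6)² = 5² = 25)
-36 + w(7)*84 = -36 + 25*84 = -36 + 2100 = 2064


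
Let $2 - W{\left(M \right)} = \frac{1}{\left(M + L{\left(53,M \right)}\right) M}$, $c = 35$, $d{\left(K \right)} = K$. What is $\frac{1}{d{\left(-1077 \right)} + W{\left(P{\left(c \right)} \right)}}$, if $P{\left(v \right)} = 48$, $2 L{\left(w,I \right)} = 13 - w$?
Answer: $- \frac{1344}{1444801} \approx -0.00093023$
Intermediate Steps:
$L{\left(w,I \right)} = \frac{13}{2} - \frac{w}{2}$ ($L{\left(w,I \right)} = \frac{13 - w}{2} = \frac{13}{2} - \frac{w}{2}$)
$W{\left(M \right)} = 2 - \frac{1}{M \left(-20 + M\right)}$ ($W{\left(M \right)} = 2 - \frac{1}{\left(M + \left(\frac{13}{2} - \frac{53}{2}\right)\right) M} = 2 - \frac{1}{\left(M - 20\right) M} = 2 - \frac{1}{\left(-20 + M\right) M} = 2 - \frac{1}{M \left(-20 + M\right)}$)
$\frac{1}{d{\left(-1077 \right)} + W{\left(P{\left(c \right)} \right)}} = \frac{1}{-1077 + \frac{-1 - 1920 + 2 \cdot 48^{2}}{48 \left(-20 + 48\right)}} = \frac{1}{-1077 + \frac{-1 - 1920 + 2 \cdot 2304}{48 \cdot 28}} = \frac{1}{-1077 + \frac{1}{48} \cdot \frac{1}{28} \left(-1 - 1920 + 4608\right)} = \frac{1}{-1077 + \frac{1}{48} \cdot \frac{1}{28} \cdot 2687} = \frac{1}{-1077 + \frac{2687}{1344}} = \frac{1}{- \frac{1444801}{1344}} = - \frac{1344}{1444801}$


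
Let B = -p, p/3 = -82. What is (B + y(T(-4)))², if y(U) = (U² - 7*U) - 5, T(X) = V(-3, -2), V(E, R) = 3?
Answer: 52441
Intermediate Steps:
p = -246 (p = 3*(-82) = -246)
B = 246 (B = -1*(-246) = 246)
T(X) = 3
y(U) = -5 + U² - 7*U
(B + y(T(-4)))² = (246 + (-5 + 3² - 7*3))² = (246 + (-5 + 9 - 21))² = (246 - 17)² = 229² = 52441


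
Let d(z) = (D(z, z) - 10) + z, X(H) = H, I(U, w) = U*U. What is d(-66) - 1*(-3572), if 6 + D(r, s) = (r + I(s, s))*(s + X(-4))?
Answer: -296810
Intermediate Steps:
I(U, w) = U**2
D(r, s) = -6 + (-4 + s)*(r + s**2) (D(r, s) = -6 + (r + s**2)*(s - 4) = -6 + (r + s**2)*(-4 + s) = -6 + (-4 + s)*(r + s**2))
d(z) = -16 + z**3 - 3*z - 3*z**2 (d(z) = ((-6 + z**3 - 4*z - 4*z**2 + z*z) - 10) + z = ((-6 + z**3 - 4*z - 4*z**2 + z**2) - 10) + z = ((-6 + z**3 - 4*z - 3*z**2) - 10) + z = (-16 + z**3 - 4*z - 3*z**2) + z = -16 + z**3 - 3*z - 3*z**2)
d(-66) - 1*(-3572) = (-16 + (-66)**3 - 3*(-66) - 3*(-66)**2) - 1*(-3572) = (-16 - 287496 + 198 - 3*4356) + 3572 = (-16 - 287496 + 198 - 13068) + 3572 = -300382 + 3572 = -296810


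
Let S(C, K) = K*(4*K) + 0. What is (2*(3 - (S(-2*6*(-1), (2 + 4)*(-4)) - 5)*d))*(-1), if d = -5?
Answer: -22996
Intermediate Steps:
S(C, K) = 4*K² (S(C, K) = 4*K² + 0 = 4*K²)
(2*(3 - (S(-2*6*(-1), (2 + 4)*(-4)) - 5)*d))*(-1) = (2*(3 - (4*((2 + 4)*(-4))² - 5)*(-5)))*(-1) = (2*(3 - (4*(6*(-4))² - 5)*(-5)))*(-1) = (2*(3 - (4*(-24)² - 5)*(-5)))*(-1) = (2*(3 - (4*576 - 5)*(-5)))*(-1) = (2*(3 - (2304 - 5)*(-5)))*(-1) = (2*(3 - 2299*(-5)))*(-1) = (2*(3 - 1*(-11495)))*(-1) = (2*(3 + 11495))*(-1) = (2*11498)*(-1) = 22996*(-1) = -22996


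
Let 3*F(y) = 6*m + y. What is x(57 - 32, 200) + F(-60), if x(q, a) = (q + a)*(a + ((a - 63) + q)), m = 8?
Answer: 81446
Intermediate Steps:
x(q, a) = (a + q)*(-63 + q + 2*a) (x(q, a) = (a + q)*(a + ((-63 + a) + q)) = (a + q)*(a + (-63 + a + q)) = (a + q)*(-63 + q + 2*a))
F(y) = 16 + y/3 (F(y) = (6*8 + y)/3 = (48 + y)/3 = 16 + y/3)
x(57 - 32, 200) + F(-60) = ((57 - 32)**2 - 63*200 - 63*(57 - 32) + 2*200**2 + 3*200*(57 - 32)) + (16 + (1/3)*(-60)) = (25**2 - 12600 - 63*25 + 2*40000 + 3*200*25) + (16 - 20) = (625 - 12600 - 1575 + 80000 + 15000) - 4 = 81450 - 4 = 81446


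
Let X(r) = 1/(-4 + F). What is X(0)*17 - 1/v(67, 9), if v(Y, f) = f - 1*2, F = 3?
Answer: -120/7 ≈ -17.143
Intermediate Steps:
v(Y, f) = -2 + f (v(Y, f) = f - 2 = -2 + f)
X(r) = -1 (X(r) = 1/(-4 + 3) = 1/(-1) = -1)
X(0)*17 - 1/v(67, 9) = -1*17 - 1/(-2 + 9) = -17 - 1/7 = -120/7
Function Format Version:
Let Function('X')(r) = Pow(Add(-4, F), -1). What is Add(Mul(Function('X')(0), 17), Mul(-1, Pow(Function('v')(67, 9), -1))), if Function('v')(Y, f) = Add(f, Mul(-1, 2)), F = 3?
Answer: Rational(-120, 7) ≈ -17.143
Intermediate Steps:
Function('v')(Y, f) = Add(-2, f) (Function('v')(Y, f) = Add(f, -2) = Add(-2, f))
Function('X')(r) = -1 (Function('X')(r) = Pow(Add(-4, 3), -1) = Pow(-1, -1) = -1)
Add(Mul(Function('X')(0), 17), Mul(-1, Pow(Function('v')(67, 9), -1))) = Add(Mul(-1, 17), Mul(-1, Pow(Add(-2, 9), -1))) = Add(-17, Mul(-1, Pow(7, -1))) = Add(-17, Mul(-1, Rational(1, 7))) = Add(-17, Rational(-1, 7)) = Rational(-120, 7)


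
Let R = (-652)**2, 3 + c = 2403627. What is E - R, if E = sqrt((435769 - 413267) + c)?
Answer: -425104 + sqrt(2426126) ≈ -4.2355e+5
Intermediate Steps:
c = 2403624 (c = -3 + 2403627 = 2403624)
R = 425104
E = sqrt(2426126) (E = sqrt((435769 - 413267) + 2403624) = sqrt(22502 + 2403624) = sqrt(2426126) ≈ 1557.6)
E - R = sqrt(2426126) - 1*425104 = sqrt(2426126) - 425104 = -425104 + sqrt(2426126)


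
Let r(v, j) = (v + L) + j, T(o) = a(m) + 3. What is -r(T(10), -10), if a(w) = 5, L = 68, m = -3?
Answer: -66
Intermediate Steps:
T(o) = 8 (T(o) = 5 + 3 = 8)
r(v, j) = 68 + j + v (r(v, j) = (v + 68) + j = (68 + v) + j = 68 + j + v)
-r(T(10), -10) = -(68 - 10 + 8) = -1*66 = -66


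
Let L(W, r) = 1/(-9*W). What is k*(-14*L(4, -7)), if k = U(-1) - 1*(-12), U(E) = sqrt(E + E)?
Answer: 14/3 + 7*I*sqrt(2)/18 ≈ 4.6667 + 0.54997*I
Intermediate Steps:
L(W, r) = -1/(9*W)
U(E) = sqrt(2)*sqrt(E) (U(E) = sqrt(2*E) = sqrt(2)*sqrt(E))
k = 12 + I*sqrt(2) (k = sqrt(2)*sqrt(-1) - 1*(-12) = sqrt(2)*I + 12 = I*sqrt(2) + 12 = 12 + I*sqrt(2) ≈ 12.0 + 1.4142*I)
k*(-14*L(4, -7)) = (12 + I*sqrt(2))*(-(-14)/(9*4)) = (12 + I*sqrt(2))*(-14*(-1/36)) = (12 + I*sqrt(2))*(7/18) = 14/3 + 7*I*sqrt(2)/18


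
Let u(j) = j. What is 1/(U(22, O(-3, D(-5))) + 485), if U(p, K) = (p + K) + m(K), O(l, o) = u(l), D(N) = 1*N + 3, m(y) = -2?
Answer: 1/502 ≈ 0.0019920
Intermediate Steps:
D(N) = 3 + N (D(N) = N + 3 = 3 + N)
O(l, o) = l
U(p, K) = -2 + K + p (U(p, K) = (p + K) - 2 = (K + p) - 2 = -2 + K + p)
1/(U(22, O(-3, D(-5))) + 485) = 1/((-2 - 3 + 22) + 485) = 1/(17 + 485) = 1/502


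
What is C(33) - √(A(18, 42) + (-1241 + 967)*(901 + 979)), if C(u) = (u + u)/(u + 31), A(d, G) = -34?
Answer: 33/32 - I*√515154 ≈ 1.0313 - 717.74*I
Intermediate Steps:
C(u) = 2*u/(31 + u) (C(u) = (2*u)/(31 + u) = 2*u/(31 + u))
C(33) - √(A(18, 42) + (-1241 + 967)*(901 + 979)) = 2*33/(31 + 33) - √(-34 + (-1241 + 967)*(901 + 979)) = 2*33/64 - √(-34 - 274*1880) = 2*33*(1/64) - √(-34 - 515120) = 33/32 - √(-515154) = 33/32 - I*√515154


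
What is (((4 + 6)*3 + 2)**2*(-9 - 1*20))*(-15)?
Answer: 445440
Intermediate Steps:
(((4 + 6)*3 + 2)**2*(-9 - 1*20))*(-15) = ((10*3 + 2)**2*(-9 - 20))*(-15) = ((30 + 2)**2*(-29))*(-15) = (32**2*(-29))*(-15) = (1024*(-29))*(-15) = -29696*(-15) = 445440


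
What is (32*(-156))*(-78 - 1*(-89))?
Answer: -54912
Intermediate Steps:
(32*(-156))*(-78 - 1*(-89)) = -4992*(-78 + 89) = -4992*11 = -54912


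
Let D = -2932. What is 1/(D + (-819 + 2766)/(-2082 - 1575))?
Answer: -1219/3574757 ≈ -0.00034100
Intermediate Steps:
1/(D + (-819 + 2766)/(-2082 - 1575)) = 1/(-2932 + (-819 + 2766)/(-2082 - 1575)) = 1/(-2932 + 1947/(-3657)) = 1/(-2932 + 1947*(-1/3657)) = 1/(-2932 - 649/1219) = 1/(-3574757/1219) = -1219/3574757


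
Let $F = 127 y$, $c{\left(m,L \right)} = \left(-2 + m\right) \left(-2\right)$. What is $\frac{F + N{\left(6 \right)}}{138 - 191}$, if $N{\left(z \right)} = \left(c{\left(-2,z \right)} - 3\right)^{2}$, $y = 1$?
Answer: $- \frac{152}{53} \approx -2.8679$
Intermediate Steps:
$c{\left(m,L \right)} = 4 - 2 m$
$N{\left(z \right)} = 25$ ($N{\left(z \right)} = \left(\left(4 - -4\right) - 3\right)^{2} = \left(\left(4 + 4\right) - 3\right)^{2} = \left(8 - 3\right)^{2} = 5^{2} = 25$)
$F = 127$ ($F = 127 \cdot 1 = 127$)
$\frac{F + N{\left(6 \right)}}{138 - 191} = \frac{127 + 25}{138 - 191} = \frac{152}{-53} = 152 \left(- \frac{1}{53}\right) = - \frac{152}{53}$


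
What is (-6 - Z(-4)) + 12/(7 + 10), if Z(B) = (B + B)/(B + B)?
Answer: -107/17 ≈ -6.2941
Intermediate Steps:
Z(B) = 1 (Z(B) = (2*B)/((2*B)) = (2*B)*(1/(2*B)) = 1)
(-6 - Z(-4)) + 12/(7 + 10) = (-6 - 1*1) + 12/(7 + 10) = (-6 - 1) + 12/17 = -7 + 12*(1/17) = -7 + 12/17 = -107/17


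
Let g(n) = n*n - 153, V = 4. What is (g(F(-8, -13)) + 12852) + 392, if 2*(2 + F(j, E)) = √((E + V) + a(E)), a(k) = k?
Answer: 26179/2 - 2*I*√22 ≈ 13090.0 - 9.3808*I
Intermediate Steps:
F(j, E) = -2 + √(4 + 2*E)/2 (F(j, E) = -2 + √((E + 4) + E)/2 = -2 + √((4 + E) + E)/2 = -2 + √(4 + 2*E)/2)
g(n) = -153 + n² (g(n) = n² - 153 = -153 + n²)
(g(F(-8, -13)) + 12852) + 392 = ((-153 + (-2 + √(4 + 2*(-13))/2)²) + 12852) + 392 = ((-153 + (-2 + √(4 - 26)/2)²) + 12852) + 392 = ((-153 + (-2 + √(-22)/2)²) + 12852) + 392 = ((-153 + (-2 + (I*√22)/2)²) + 12852) + 392 = ((-153 + (-2 + I*√22/2)²) + 12852) + 392 = (12699 + (-2 + I*√22/2)²) + 392 = 13091 + (-2 + I*√22/2)²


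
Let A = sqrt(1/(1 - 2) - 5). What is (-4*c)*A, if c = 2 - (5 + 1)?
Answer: 16*I*sqrt(6) ≈ 39.192*I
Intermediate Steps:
c = -4 (c = 2 - 1*6 = 2 - 6 = -4)
A = I*sqrt(6) (A = sqrt(1/(-1) - 5) = sqrt(-1 - 5) = sqrt(-6) = I*sqrt(6) ≈ 2.4495*I)
(-4*c)*A = (-4*(-4))*(I*sqrt(6)) = 16*(I*sqrt(6)) = 16*I*sqrt(6)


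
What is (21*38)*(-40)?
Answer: -31920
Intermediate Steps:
(21*38)*(-40) = 798*(-40) = -31920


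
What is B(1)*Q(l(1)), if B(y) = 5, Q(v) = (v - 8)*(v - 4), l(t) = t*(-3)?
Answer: 385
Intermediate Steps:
l(t) = -3*t
Q(v) = (-8 + v)*(-4 + v)
B(1)*Q(l(1)) = 5*(32 + (-3*1)² - (-36)) = 5*(32 + (-3)² - 12*(-3)) = 5*(32 + 9 + 36) = 5*77 = 385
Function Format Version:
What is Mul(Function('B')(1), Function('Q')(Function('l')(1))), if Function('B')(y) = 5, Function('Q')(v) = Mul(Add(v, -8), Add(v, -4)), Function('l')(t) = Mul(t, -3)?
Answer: 385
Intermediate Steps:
Function('l')(t) = Mul(-3, t)
Function('Q')(v) = Mul(Add(-8, v), Add(-4, v))
Mul(Function('B')(1), Function('Q')(Function('l')(1))) = Mul(5, Add(32, Pow(Mul(-3, 1), 2), Mul(-12, Mul(-3, 1)))) = Mul(5, Add(32, Pow(-3, 2), Mul(-12, -3))) = Mul(5, Add(32, 9, 36)) = Mul(5, 77) = 385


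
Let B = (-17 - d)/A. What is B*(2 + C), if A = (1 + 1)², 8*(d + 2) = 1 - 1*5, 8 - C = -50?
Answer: -435/2 ≈ -217.50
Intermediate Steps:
C = 58 (C = 8 - 1*(-50) = 8 + 50 = 58)
d = -5/2 (d = -2 + (1 - 1*5)/8 = -2 + (1 - 5)/8 = -2 + (⅛)*(-4) = -2 - ½ = -5/2 ≈ -2.5000)
A = 4 (A = 2² = 4)
B = -29/8 (B = (-17 - 1*(-5/2))/4 = (-17 + 5/2)*(¼) = -29/2*¼ = -29/8 ≈ -3.6250)
B*(2 + C) = -29*(2 + 58)/8 = -29/8*60 = -435/2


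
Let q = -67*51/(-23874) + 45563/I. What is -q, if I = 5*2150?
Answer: -93708651/21387125 ≈ -4.3815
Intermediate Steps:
I = 10750
q = 93708651/21387125 (q = -67*51/(-23874) + 45563/10750 = -3417*(-1/23874) + 45563*(1/10750) = 1139/7958 + 45563/10750 = 93708651/21387125 ≈ 4.3815)
-q = -1*93708651/21387125 = -93708651/21387125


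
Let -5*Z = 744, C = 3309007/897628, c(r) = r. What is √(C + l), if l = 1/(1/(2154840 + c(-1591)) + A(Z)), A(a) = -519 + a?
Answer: 3*√1065801874209733918315806874379/1613418650195242 ≈ 1.9196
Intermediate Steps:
C = 3309007/897628 (C = 3309007*(1/897628) = 3309007/897628 ≈ 3.6864)
Z = -744/5 (Z = -⅕*744 = -744/5 ≈ -148.80)
l = -10766245/7189698406 (l = 1/(1/(2154840 - 1591) + (-519 - 744/5)) = 1/(1/2153249 - 3339/5) = 1/(-7189698406/10766245) = -10766245/7189698406 ≈ -0.0014975)
√(C + l) = √(3309007/897628 - 10766245/7189698406) = √(11890549135187991/3226837300390484) = 3*√1065801874209733918315806874379/1613418650195242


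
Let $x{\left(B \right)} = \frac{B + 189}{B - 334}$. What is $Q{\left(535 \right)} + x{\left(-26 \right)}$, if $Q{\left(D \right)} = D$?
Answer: $\frac{192437}{360} \approx 534.55$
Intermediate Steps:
$x{\left(B \right)} = \frac{189 + B}{-334 + B}$
$Q{\left(535 \right)} + x{\left(-26 \right)} = 535 + \frac{189 - 26}{-334 - 26} = 535 + \frac{1}{-360} \cdot 163 = 535 - \frac{163}{360} = \frac{192437}{360}$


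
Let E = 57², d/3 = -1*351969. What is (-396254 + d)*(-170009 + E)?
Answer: 242162368360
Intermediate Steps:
d = -1055907 (d = 3*(-1*351969) = 3*(-351969) = -1055907)
E = 3249
(-396254 + d)*(-170009 + E) = (-396254 - 1055907)*(-170009 + 3249) = -1452161*(-166760) = 242162368360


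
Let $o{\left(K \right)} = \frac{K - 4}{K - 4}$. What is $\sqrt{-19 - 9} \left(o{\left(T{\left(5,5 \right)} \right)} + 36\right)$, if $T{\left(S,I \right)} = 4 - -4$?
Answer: $74 i \sqrt{7} \approx 195.79 i$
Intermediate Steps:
$T{\left(S,I \right)} = 8$ ($T{\left(S,I \right)} = 4 + 4 = 8$)
$o{\left(K \right)} = 1$ ($o{\left(K \right)} = \frac{-4 + K}{-4 + K} = 1$)
$\sqrt{-19 - 9} \left(o{\left(T{\left(5,5 \right)} \right)} + 36\right) = \sqrt{-19 - 9} \left(1 + 36\right) = \sqrt{-28} \cdot 37 = 2 i \sqrt{7} \cdot 37 = 74 i \sqrt{7}$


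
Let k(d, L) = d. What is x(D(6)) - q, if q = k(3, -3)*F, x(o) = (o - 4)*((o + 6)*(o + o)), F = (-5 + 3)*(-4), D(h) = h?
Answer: 264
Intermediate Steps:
F = 8 (F = -2*(-4) = 8)
x(o) = 2*o*(-4 + o)*(6 + o) (x(o) = (-4 + o)*((6 + o)*(2*o)) = (-4 + o)*(2*o*(6 + o)) = 2*o*(-4 + o)*(6 + o))
q = 24 (q = 3*8 = 24)
x(D(6)) - q = 2*6*(-24 + 6**2 + 2*6) - 1*24 = 2*6*(-24 + 36 + 12) - 24 = 2*6*24 - 24 = 288 - 24 = 264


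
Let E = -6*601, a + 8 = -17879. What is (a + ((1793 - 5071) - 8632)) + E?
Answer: -33403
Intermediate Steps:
a = -17887 (a = -8 - 17879 = -17887)
E = -3606
(a + ((1793 - 5071) - 8632)) + E = (-17887 + ((1793 - 5071) - 8632)) - 3606 = (-17887 + (-3278 - 8632)) - 3606 = (-17887 - 11910) - 3606 = -29797 - 3606 = -33403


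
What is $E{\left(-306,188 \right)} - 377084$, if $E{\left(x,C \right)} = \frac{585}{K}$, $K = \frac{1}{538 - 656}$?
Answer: $-446114$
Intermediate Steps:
$K = - \frac{1}{118}$ ($K = \frac{1}{-118} = - \frac{1}{118} \approx -0.0084746$)
$E{\left(x,C \right)} = -69030$ ($E{\left(x,C \right)} = \frac{585}{- \frac{1}{118}} = 585 \left(-118\right) = -69030$)
$E{\left(-306,188 \right)} - 377084 = -69030 - 377084 = -446114$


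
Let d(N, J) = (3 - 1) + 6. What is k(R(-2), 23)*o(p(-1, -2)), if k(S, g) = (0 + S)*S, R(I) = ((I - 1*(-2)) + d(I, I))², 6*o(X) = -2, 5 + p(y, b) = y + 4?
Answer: -4096/3 ≈ -1365.3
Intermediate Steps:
p(y, b) = -1 + y (p(y, b) = -5 + (y + 4) = -5 + (4 + y) = -1 + y)
o(X) = -⅓ (o(X) = (⅙)*(-2) = -⅓)
d(N, J) = 8 (d(N, J) = 2 + 6 = 8)
R(I) = (10 + I)² (R(I) = ((I - 1*(-2)) + 8)² = ((I + 2) + 8)² = ((2 + I) + 8)² = (10 + I)²)
k(S, g) = S² (k(S, g) = S*S = S²)
k(R(-2), 23)*o(p(-1, -2)) = ((10 - 2)²)²*(-⅓) = (8²)²*(-⅓) = 64²*(-⅓) = 4096*(-⅓) = -4096/3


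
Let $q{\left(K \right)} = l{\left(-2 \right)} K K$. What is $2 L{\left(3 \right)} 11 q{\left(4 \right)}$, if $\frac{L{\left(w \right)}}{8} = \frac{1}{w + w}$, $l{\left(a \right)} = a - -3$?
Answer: $\frac{1408}{3} \approx 469.33$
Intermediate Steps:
$l{\left(a \right)} = 3 + a$ ($l{\left(a \right)} = a + 3 = 3 + a$)
$q{\left(K \right)} = K^{2}$ ($q{\left(K \right)} = \left(3 - 2\right) K K = 1 K K = K K = K^{2}$)
$L{\left(w \right)} = \frac{4}{w}$ ($L{\left(w \right)} = \frac{8}{w + w} = \frac{8}{2 w} = 8 \frac{1}{2 w} = \frac{4}{w}$)
$2 L{\left(3 \right)} 11 q{\left(4 \right)} = 2 \cdot \frac{4}{3} \cdot 11 \cdot 4^{2} = 2 \cdot 4 \cdot \frac{1}{3} \cdot 11 \cdot 16 = 2 \cdot \frac{4}{3} \cdot 176 = \frac{8}{3} \cdot 176 = \frac{1408}{3}$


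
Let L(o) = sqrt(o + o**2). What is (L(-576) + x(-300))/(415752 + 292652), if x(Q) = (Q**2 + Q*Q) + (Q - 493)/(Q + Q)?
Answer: 108000793/425042400 + 30*sqrt(23)/177101 ≈ 0.25491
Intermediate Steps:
x(Q) = 2*Q**2 + (-493 + Q)/(2*Q) (x(Q) = (Q**2 + Q**2) + (-493 + Q)/((2*Q)) = 2*Q**2 + (-493 + Q)*(1/(2*Q)) = 2*Q**2 + (-493 + Q)/(2*Q))
(L(-576) + x(-300))/(415752 + 292652) = (sqrt(-576*(1 - 576)) + (1/2)*(-493 - 300 + 4*(-300)**3)/(-300))/(415752 + 292652) = (sqrt(-576*(-575)) + (1/2)*(-1/300)*(-493 - 300 + 4*(-27000000)))/708404 = (sqrt(331200) + (1/2)*(-1/300)*(-493 - 300 - 108000000))*(1/708404) = (120*sqrt(23) + (1/2)*(-1/300)*(-108000793))*(1/708404) = (120*sqrt(23) + 108000793/600)*(1/708404) = (108000793/600 + 120*sqrt(23))*(1/708404) = 108000793/425042400 + 30*sqrt(23)/177101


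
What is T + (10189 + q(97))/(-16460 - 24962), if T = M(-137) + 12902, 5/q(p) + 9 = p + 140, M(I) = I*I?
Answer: 299105441839/9444216 ≈ 31671.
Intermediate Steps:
M(I) = I²
q(p) = 5/(131 + p) (q(p) = 5/(-9 + (p + 140)) = 5/(-9 + (140 + p)) = 5/(131 + p))
T = 31671 (T = (-137)² + 12902 = 18769 + 12902 = 31671)
T + (10189 + q(97))/(-16460 - 24962) = 31671 + (10189 + 5/(131 + 97))/(-16460 - 24962) = 31671 + (10189 + 5/228)/(-41422) = 31671 + (10189 + 5*(1/228))*(-1/41422) = 31671 + (10189 + 5/228)*(-1/41422) = 31671 + (2323097/228)*(-1/41422) = 31671 - 2323097/9444216 = 299105441839/9444216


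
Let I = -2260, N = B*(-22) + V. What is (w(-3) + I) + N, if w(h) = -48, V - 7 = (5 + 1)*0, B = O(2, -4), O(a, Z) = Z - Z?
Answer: -2301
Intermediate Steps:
O(a, Z) = 0
B = 0
V = 7 (V = 7 + (5 + 1)*0 = 7 + 6*0 = 7 + 0 = 7)
N = 7 (N = 0*(-22) + 7 = 0 + 7 = 7)
(w(-3) + I) + N = (-48 - 2260) + 7 = -2308 + 7 = -2301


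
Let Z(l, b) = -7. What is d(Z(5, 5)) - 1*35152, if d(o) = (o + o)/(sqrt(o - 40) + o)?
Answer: -1687247/48 + 7*I*sqrt(47)/48 ≈ -35151.0 + 0.99978*I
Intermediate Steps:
d(o) = 2*o/(o + sqrt(-40 + o)) (d(o) = (2*o)/(sqrt(-40 + o) + o) = (2*o)/(o + sqrt(-40 + o)) = 2*o/(o + sqrt(-40 + o)))
d(Z(5, 5)) - 1*35152 = 2*(-7)/(-7 + sqrt(-40 - 7)) - 1*35152 = 2*(-7)/(-7 + sqrt(-47)) - 35152 = 2*(-7)/(-7 + I*sqrt(47)) - 35152 = -14/(-7 + I*sqrt(47)) - 35152 = -35152 - 14/(-7 + I*sqrt(47))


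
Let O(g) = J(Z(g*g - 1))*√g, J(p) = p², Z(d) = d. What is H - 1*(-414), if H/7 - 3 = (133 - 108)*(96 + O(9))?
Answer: 3377235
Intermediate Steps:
O(g) = √g*(-1 + g²)² (O(g) = (g*g - 1)²*√g = (g² - 1)²*√g = (-1 + g²)²*√g = √g*(-1 + g²)²)
H = 3376821 (H = 21 + 7*((133 - 108)*(96 + √9*(-1 + 9²)²)) = 21 + 7*(25*(96 + 3*(-1 + 81)²)) = 21 + 7*(25*(96 + 3*80²)) = 21 + 7*(25*(96 + 3*6400)) = 21 + 7*(25*(96 + 19200)) = 21 + 7*(25*19296) = 21 + 7*482400 = 21 + 3376800 = 3376821)
H - 1*(-414) = 3376821 - 1*(-414) = 3376821 + 414 = 3377235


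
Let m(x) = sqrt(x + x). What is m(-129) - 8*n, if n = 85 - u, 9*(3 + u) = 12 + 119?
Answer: -5288/9 + I*sqrt(258) ≈ -587.56 + 16.062*I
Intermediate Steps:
u = 104/9 (u = -3 + (12 + 119)/9 = -3 + (1/9)*131 = -3 + 131/9 = 104/9 ≈ 11.556)
n = 661/9 (n = 85 - 1*104/9 = 85 - 104/9 = 661/9 ≈ 73.444)
m(x) = sqrt(2)*sqrt(x) (m(x) = sqrt(2*x) = sqrt(2)*sqrt(x))
m(-129) - 8*n = sqrt(2)*sqrt(-129) - 8*661/9 = sqrt(2)*(I*sqrt(129)) - 5288/9 = I*sqrt(258) - 5288/9 = -5288/9 + I*sqrt(258)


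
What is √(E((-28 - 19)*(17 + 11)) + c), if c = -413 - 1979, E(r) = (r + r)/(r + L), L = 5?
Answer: 4*I*√256733130/1311 ≈ 48.888*I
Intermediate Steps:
E(r) = 2*r/(5 + r) (E(r) = (r + r)/(r + 5) = (2*r)/(5 + r) = 2*r/(5 + r))
c = -2392
√(E((-28 - 19)*(17 + 11)) + c) = √(2*((-28 - 19)*(17 + 11))/(5 + (-28 - 19)*(17 + 11)) - 2392) = √(2*(-47*28)/(5 - 47*28) - 2392) = √(2*(-1316)/(5 - 1316) - 2392) = √(2*(-1316)/(-1311) - 2392) = √(2*(-1316)*(-1/1311) - 2392) = √(2632/1311 - 2392) = √(-3133280/1311) = 4*I*√256733130/1311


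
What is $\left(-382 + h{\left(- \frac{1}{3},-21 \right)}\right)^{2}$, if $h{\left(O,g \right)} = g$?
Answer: $162409$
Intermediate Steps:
$\left(-382 + h{\left(- \frac{1}{3},-21 \right)}\right)^{2} = \left(-382 - 21\right)^{2} = \left(-403\right)^{2} = 162409$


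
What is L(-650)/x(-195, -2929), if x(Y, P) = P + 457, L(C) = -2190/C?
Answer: -73/53560 ≈ -0.0013630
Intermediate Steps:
x(Y, P) = 457 + P
L(-650)/x(-195, -2929) = (-2190/(-650))/(457 - 2929) = -2190*(-1/650)/(-2472) = (219/65)*(-1/2472) = -73/53560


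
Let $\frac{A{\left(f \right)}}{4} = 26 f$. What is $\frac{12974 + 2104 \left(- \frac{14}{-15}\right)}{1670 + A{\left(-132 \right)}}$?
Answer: $- \frac{112033}{90435} \approx -1.2388$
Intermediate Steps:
$A{\left(f \right)} = 104 f$ ($A{\left(f \right)} = 4 \cdot 26 f = 104 f$)
$\frac{12974 + 2104 \left(- \frac{14}{-15}\right)}{1670 + A{\left(-132 \right)}} = \frac{12974 + 2104 \left(- \frac{14}{-15}\right)}{1670 + 104 \left(-132\right)} = \frac{12974 + 2104 \left(\left(-14\right) \left(- \frac{1}{15}\right)\right)}{1670 - 13728} = \frac{12974 + 2104 \cdot \frac{14}{15}}{-12058} = \left(12974 + \frac{29456}{15}\right) \left(- \frac{1}{12058}\right) = \frac{224066}{15} \left(- \frac{1}{12058}\right) = - \frac{112033}{90435}$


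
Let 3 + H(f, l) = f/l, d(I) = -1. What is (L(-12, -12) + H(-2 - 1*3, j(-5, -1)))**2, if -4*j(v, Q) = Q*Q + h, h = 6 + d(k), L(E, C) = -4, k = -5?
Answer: 121/9 ≈ 13.444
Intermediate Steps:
h = 5 (h = 6 - 1 = 5)
j(v, Q) = -5/4 - Q**2/4 (j(v, Q) = -(Q*Q + 5)/4 = -(Q**2 + 5)/4 = -(5 + Q**2)/4 = -5/4 - Q**2/4)
H(f, l) = -3 + f/l
(L(-12, -12) + H(-2 - 1*3, j(-5, -1)))**2 = (-4 + (-3 + (-2 - 1*3)/(-5/4 - 1/4*(-1)**2)))**2 = (-4 + (-3 + (-2 - 3)/(-5/4 - 1/4*1)))**2 = (-4 + (-3 - 5/(-5/4 - 1/4)))**2 = (-4 + (-3 - 5/(-3/2)))**2 = (-4 + (-3 - 5*(-2/3)))**2 = (-4 + (-3 + 10/3))**2 = (-4 + 1/3)**2 = (-11/3)**2 = 121/9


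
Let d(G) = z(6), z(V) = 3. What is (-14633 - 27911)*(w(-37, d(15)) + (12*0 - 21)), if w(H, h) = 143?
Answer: -5190368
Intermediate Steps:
d(G) = 3
(-14633 - 27911)*(w(-37, d(15)) + (12*0 - 21)) = (-14633 - 27911)*(143 + (12*0 - 21)) = -42544*(143 + (0 - 21)) = -42544*(143 - 21) = -42544*122 = -5190368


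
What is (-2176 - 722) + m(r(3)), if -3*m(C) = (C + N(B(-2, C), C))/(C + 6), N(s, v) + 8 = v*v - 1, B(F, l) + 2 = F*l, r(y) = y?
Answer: -26083/9 ≈ -2898.1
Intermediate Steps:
B(F, l) = -2 + F*l
N(s, v) = -9 + v**2 (N(s, v) = -8 + (v*v - 1) = -8 + (v**2 - 1) = -8 + (-1 + v**2) = -9 + v**2)
m(C) = -(-9 + C + C**2)/(3*(6 + C)) (m(C) = -(C + (-9 + C**2))/(3*(C + 6)) = -(-9 + C + C**2)/(3*(6 + C)))
(-2176 - 722) + m(r(3)) = (-2176 - 722) + (9 - 1*3 - 1*3**2)/(3*(6 + 3)) = -2898 + (1/3)*(9 - 3 - 1*9)/9 = -2898 + (1/3)*(1/9)*(9 - 3 - 9) = -2898 + (1/3)*(1/9)*(-3) = -2898 - 1/9 = -26083/9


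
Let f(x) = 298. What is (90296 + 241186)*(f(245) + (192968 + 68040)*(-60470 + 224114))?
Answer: 14158389605592900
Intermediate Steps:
(90296 + 241186)*(f(245) + (192968 + 68040)*(-60470 + 224114)) = (90296 + 241186)*(298 + (192968 + 68040)*(-60470 + 224114)) = 331482*(298 + 261008*163644) = 331482*(298 + 42712393152) = 331482*42712393450 = 14158389605592900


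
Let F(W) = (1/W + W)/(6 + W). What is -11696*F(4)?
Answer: -24854/5 ≈ -4970.8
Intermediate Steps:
F(W) = (W + 1/W)/(6 + W)
-11696*F(4) = -11696*(1 + 4**2)/(4*(6 + 4)) = -2924*(1 + 16)/10 = -2924*17/10 = -11696*17/40 = -24854/5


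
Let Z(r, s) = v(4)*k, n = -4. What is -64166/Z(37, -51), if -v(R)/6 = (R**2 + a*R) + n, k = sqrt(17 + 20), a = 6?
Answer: 32083*sqrt(37)/3996 ≈ 48.837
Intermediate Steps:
k = sqrt(37) ≈ 6.0828
v(R) = 24 - 36*R - 6*R**2 (v(R) = -6*((R**2 + 6*R) - 4) = -6*(-4 + R**2 + 6*R) = 24 - 36*R - 6*R**2)
Z(r, s) = -216*sqrt(37) (Z(r, s) = (24 - 36*4 - 6*4**2)*sqrt(37) = (24 - 144 - 6*16)*sqrt(37) = (24 - 144 - 96)*sqrt(37) = -216*sqrt(37))
-64166/Z(37, -51) = -64166*(-sqrt(37)/7992) = -(-32083)*sqrt(37)/3996 = 32083*sqrt(37)/3996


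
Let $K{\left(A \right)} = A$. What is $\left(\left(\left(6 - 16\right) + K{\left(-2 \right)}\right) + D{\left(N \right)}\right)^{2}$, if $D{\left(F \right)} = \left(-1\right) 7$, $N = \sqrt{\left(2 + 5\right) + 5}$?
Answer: $361$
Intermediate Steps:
$N = 2 \sqrt{3}$ ($N = \sqrt{7 + 5} = \sqrt{12} = 2 \sqrt{3} \approx 3.4641$)
$D{\left(F \right)} = -7$
$\left(\left(\left(6 - 16\right) + K{\left(-2 \right)}\right) + D{\left(N \right)}\right)^{2} = \left(\left(\left(6 - 16\right) - 2\right) - 7\right)^{2} = \left(\left(-10 - 2\right) - 7\right)^{2} = \left(-12 - 7\right)^{2} = \left(-19\right)^{2} = 361$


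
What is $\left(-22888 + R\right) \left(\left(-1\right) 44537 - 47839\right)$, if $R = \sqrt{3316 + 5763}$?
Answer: $2114301888 - 92376 \sqrt{9079} \approx 2.1055 \cdot 10^{9}$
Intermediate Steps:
$R = \sqrt{9079} \approx 95.284$
$\left(-22888 + R\right) \left(\left(-1\right) 44537 - 47839\right) = \left(-22888 + \sqrt{9079}\right) \left(\left(-1\right) 44537 - 47839\right) = \left(-22888 + \sqrt{9079}\right) \left(-44537 - 47839\right) = \left(-22888 + \sqrt{9079}\right) \left(-92376\right) = 2114301888 - 92376 \sqrt{9079}$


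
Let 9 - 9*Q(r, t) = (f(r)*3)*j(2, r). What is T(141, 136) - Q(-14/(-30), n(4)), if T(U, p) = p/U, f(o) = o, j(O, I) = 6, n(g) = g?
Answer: 211/235 ≈ 0.89787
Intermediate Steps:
Q(r, t) = 1 - 2*r (Q(r, t) = 1 - r*3*6/9 = 1 - 3*r*6/9 = 1 - 2*r)
T(141, 136) - Q(-14/(-30), n(4)) = 136/141 - (1 - (-28)/(-30)) = 136*(1/141) - (1 - (-28)*(-1)/30) = 136/141 - (1 - 2*7/15) = 136/141 - (1 - 14/15) = 136/141 - 1*1/15 = 136/141 - 1/15 = 211/235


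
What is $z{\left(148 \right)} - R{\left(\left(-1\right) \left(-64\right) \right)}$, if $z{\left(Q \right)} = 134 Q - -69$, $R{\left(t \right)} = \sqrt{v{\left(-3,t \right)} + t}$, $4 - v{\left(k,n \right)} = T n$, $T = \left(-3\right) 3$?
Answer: $19901 - 2 \sqrt{161} \approx 19876.0$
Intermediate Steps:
$T = -9$
$v{\left(k,n \right)} = 4 + 9 n$ ($v{\left(k,n \right)} = 4 - - 9 n = 4 + 9 n$)
$R{\left(t \right)} = \sqrt{4 + 10 t}$ ($R{\left(t \right)} = \sqrt{\left(4 + 9 t\right) + t} = \sqrt{4 + 10 t}$)
$z{\left(Q \right)} = 69 + 134 Q$ ($z{\left(Q \right)} = 134 Q + 69 = 69 + 134 Q$)
$z{\left(148 \right)} - R{\left(\left(-1\right) \left(-64\right) \right)} = \left(69 + 134 \cdot 148\right) - \sqrt{4 + 10 \left(\left(-1\right) \left(-64\right)\right)} = \left(69 + 19832\right) - \sqrt{4 + 10 \cdot 64} = 19901 - \sqrt{4 + 640} = 19901 - \sqrt{644} = 19901 - 2 \sqrt{161}$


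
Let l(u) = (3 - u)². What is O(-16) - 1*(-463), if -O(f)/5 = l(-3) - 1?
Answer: 288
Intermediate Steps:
O(f) = -175 (O(f) = -5*((-3 - 3)² - 1) = -5*((-6)² - 1) = -5*(36 - 1) = -5*35 = -175)
O(-16) - 1*(-463) = -175 - 1*(-463) = -175 + 463 = 288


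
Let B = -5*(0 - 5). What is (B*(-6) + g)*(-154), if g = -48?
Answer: 30492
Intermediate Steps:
B = 25 (B = -5*(-5) = 25)
(B*(-6) + g)*(-154) = (25*(-6) - 48)*(-154) = (-150 - 48)*(-154) = -198*(-154) = 30492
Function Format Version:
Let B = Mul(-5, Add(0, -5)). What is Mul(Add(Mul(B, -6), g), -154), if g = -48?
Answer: 30492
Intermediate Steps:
B = 25 (B = Mul(-5, -5) = 25)
Mul(Add(Mul(B, -6), g), -154) = Mul(Add(Mul(25, -6), -48), -154) = Mul(Add(-150, -48), -154) = Mul(-198, -154) = 30492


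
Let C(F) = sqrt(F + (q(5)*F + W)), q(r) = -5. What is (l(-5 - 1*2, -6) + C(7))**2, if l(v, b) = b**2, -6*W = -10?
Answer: (108 + I*sqrt(237))**2/9 ≈ 1269.7 + 369.48*I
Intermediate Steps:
W = 5/3 (W = -1/6*(-10) = 5/3 ≈ 1.6667)
C(F) = sqrt(5/3 - 4*F) (C(F) = sqrt(F + (-5*F + 5/3)) = sqrt(F + (5/3 - 5*F)) = sqrt(5/3 - 4*F))
(l(-5 - 1*2, -6) + C(7))**2 = ((-6)**2 + sqrt(15 - 36*7)/3)**2 = (36 + sqrt(15 - 252)/3)**2 = (36 + sqrt(-237)/3)**2 = (36 + (I*sqrt(237))/3)**2 = (36 + I*sqrt(237)/3)**2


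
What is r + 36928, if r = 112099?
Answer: 149027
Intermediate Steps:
r + 36928 = 112099 + 36928 = 149027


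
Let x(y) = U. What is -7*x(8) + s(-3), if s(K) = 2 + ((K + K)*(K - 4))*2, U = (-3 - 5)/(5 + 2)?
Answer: 94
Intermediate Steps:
U = -8/7 ≈ -1.1429
x(y) = -8/7
s(K) = 2 + 4*K*(-4 + K) (s(K) = 2 + ((2*K)*(-4 + K))*2 = 2 + (2*K*(-4 + K))*2 = 2 + 4*K*(-4 + K))
-7*x(8) + s(-3) = -7*(-8/7) + (2 - 16*(-3) + 4*(-3)²) = 8 + (2 + 48 + 4*9) = 8 + (2 + 48 + 36) = 8 + 86 = 94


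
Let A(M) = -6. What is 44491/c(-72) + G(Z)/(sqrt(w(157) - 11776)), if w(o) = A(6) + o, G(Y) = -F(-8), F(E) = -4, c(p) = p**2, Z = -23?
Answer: 44491/5184 - 4*I*sqrt(465)/2325 ≈ 8.5824 - 0.037099*I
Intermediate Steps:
G(Y) = 4 (G(Y) = -1*(-4) = 4)
w(o) = -6 + o
44491/c(-72) + G(Z)/(sqrt(w(157) - 11776)) = 44491/((-72)**2) + 4/(sqrt((-6 + 157) - 11776)) = 44491/5184 + 4/(sqrt(151 - 11776)) = 44491*(1/5184) + 4/(sqrt(-11625)) = 44491/5184 + 4/((5*I*sqrt(465))) = 44491/5184 + 4*(-I*sqrt(465)/2325) = 44491/5184 - 4*I*sqrt(465)/2325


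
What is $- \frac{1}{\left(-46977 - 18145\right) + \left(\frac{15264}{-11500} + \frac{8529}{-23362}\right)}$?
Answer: $\frac{67165750}{4374081641767} \approx 1.5355 \cdot 10^{-5}$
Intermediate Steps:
$- \frac{1}{\left(-46977 - 18145\right) + \left(\frac{15264}{-11500} + \frac{8529}{-23362}\right)} = - \frac{1}{\left(-46977 - 18145\right) + \left(15264 \left(- \frac{1}{11500}\right) + 8529 \left(- \frac{1}{23362}\right)\right)} = - \frac{1}{-65122 - \frac{113670267}{67165750}} = - \frac{1}{- \frac{4374081641767}{67165750}} = \left(-1\right) \left(- \frac{67165750}{4374081641767}\right) = \frac{67165750}{4374081641767}$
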